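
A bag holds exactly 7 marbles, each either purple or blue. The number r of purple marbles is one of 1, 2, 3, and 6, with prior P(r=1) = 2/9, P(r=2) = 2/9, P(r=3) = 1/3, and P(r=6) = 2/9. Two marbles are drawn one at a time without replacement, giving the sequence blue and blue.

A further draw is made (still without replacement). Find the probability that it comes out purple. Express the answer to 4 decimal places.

Compute the likelihood of the observed sequence for each case: P(data | r = 1) = (6/7)(5/6) = 5/7; P(data | r = 2) = (5/7)(4/6) = 10/21; P(data | r = 3) = (4/7)(3/6) = 2/7; P(data | r = 6) = (1/7)(0/6) = 0.
Multiplying each by its prior: 2/9 · 5/7 = 10/63, 2/9 · 10/21 = 20/189, 1/3 · 2/7 = 2/21, 2/9 · 0 = 0; these sum to 68/189.
Dividing through by the total gives posterior P(r = 1 | data) = 15/34, P(r = 2 | data) = 5/17, P(r = 3 | data) = 9/34, P(r = 6 | data) = 0.
Averaging over the posterior, P(purple next | data) = (1/5)(15/34) + (2/5)(5/17) + (3/5)(9/34) = 31/85.

0.3647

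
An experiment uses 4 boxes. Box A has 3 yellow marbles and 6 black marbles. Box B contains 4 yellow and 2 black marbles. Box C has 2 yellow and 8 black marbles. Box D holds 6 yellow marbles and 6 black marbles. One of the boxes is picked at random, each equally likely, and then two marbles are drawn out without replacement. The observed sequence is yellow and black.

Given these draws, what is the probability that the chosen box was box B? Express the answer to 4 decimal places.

0.2757

Under each hypothesis, the probability of the observed sequence is: P(data | box A) = (3/9)(6/8) = 0.25; P(data | box B) = (4/6)(2/5) = 0.26667; P(data | box C) = (2/10)(8/9) = 0.17778; P(data | box D) = (6/12)(6/11) = 0.27273.
The prior-weighted likelihoods are 1/4 · 0.25 = 0.0625, 1/4 · 0.26667 = 0.066667, 1/4 · 0.17778 = 0.044444, 1/4 · 0.27273 = 0.068182; summing to 0.24179.
Hence P(box B | data) = (0.066667) / (0.24179) = 0.27572.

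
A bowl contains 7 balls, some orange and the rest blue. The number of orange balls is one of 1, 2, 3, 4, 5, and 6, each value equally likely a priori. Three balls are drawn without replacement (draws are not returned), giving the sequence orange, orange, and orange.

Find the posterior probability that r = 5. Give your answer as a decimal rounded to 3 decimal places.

0.286

The likelihood of the observed sequence under each hypothesis: P(data | r = 1) = (1/7)(0/6) = 0; P(data | r = 2) = (2/7)(1/6)(0/5) = 0; P(data | r = 3) = (3/7)(2/6)(1/5) = 1/35; P(data | r = 4) = (4/7)(3/6)(2/5) = 4/35; P(data | r = 5) = (5/7)(4/6)(3/5) = 2/7; P(data | r = 6) = (6/7)(5/6)(4/5) = 4/7.
The prior-weighted likelihoods are 1/6 · 0 = 0, 1/6 · 0 = 0, 1/6 · 1/35 = 1/210, 1/6 · 4/35 = 2/105, 1/6 · 2/7 = 1/21, 1/6 · 4/7 = 2/21; summing to 1/6.
Hence P(r = 5 | data) = (1/21) / (1/6) = 2/7.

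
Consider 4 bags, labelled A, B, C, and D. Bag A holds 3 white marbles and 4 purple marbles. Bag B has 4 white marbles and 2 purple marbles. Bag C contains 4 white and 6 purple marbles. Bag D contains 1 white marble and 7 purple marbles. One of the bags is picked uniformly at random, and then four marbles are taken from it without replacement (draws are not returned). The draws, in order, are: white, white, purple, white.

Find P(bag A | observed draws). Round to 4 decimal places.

0.1500

Compute the likelihood of the observed sequence for each case: P(data | bag A) = (3/7)(2/6)(4/5)(1/4) = 1/35; P(data | bag B) = (4/6)(3/5)(2/4)(2/3) = 2/15; P(data | bag C) = (4/10)(3/9)(6/8)(2/7) = 1/35; P(data | bag D) = (1/8)(0/7) = 0.
The prior-weighted likelihoods are 1/4 · 1/35 = 1/140, 1/4 · 2/15 = 1/30, 1/4 · 1/35 = 1/140, 1/4 · 0 = 0; with total 1/21.
By Bayes' rule, P(bag A | data) = (1/140) / (1/21) = 3/20.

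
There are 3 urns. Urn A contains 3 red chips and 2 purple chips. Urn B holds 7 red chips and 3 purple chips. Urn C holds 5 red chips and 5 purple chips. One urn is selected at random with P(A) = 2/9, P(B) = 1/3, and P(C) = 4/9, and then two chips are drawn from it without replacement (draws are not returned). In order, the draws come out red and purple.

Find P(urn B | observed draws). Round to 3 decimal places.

Under each hypothesis, the probability of the observed sequence is: P(data | urn A) = (3/5)(2/4) = 3/10; P(data | urn B) = (7/10)(3/9) = 7/30; P(data | urn C) = (5/10)(5/9) = 5/18.
Multiplying each by its prior: 2/9 · 3/10 = 1/15, 1/3 · 7/30 = 7/90, 4/9 · 5/18 = 10/81; summing to 217/810.
By Bayes' rule, P(urn B | data) = (7/90) / (217/810) = 9/31.

0.290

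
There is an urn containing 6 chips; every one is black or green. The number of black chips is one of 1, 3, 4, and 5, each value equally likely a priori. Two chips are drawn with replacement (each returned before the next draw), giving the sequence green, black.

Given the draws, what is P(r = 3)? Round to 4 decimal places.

For each hypothesis, P(data | H) works out to: P(data | r = 1) = (5/6)(1/6) = 5/36; P(data | r = 3) = (3/6)(3/6) = 1/4; P(data | r = 4) = (2/6)(4/6) = 2/9; P(data | r = 5) = (1/6)(5/6) = 5/36.
Weighting by the prior gives 1/4 · 5/36 = 5/144, 1/4 · 1/4 = 1/16, 1/4 · 2/9 = 1/18, 1/4 · 5/36 = 5/144; these sum to 3/16.
By Bayes' rule, P(r = 3 | data) = (1/16) / (3/16) = 1/3.

0.3333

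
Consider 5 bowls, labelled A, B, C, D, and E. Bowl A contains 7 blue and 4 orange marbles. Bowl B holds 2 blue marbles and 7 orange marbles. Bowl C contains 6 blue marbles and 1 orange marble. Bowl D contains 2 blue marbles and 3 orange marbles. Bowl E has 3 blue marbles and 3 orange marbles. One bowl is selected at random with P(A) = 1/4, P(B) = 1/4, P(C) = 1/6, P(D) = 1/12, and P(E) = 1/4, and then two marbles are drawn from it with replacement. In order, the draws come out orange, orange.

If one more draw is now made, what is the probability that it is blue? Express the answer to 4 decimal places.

0.3598

Compute the likelihood of the observed sequence for each case: P(data | bowl A) = (4/11)(4/11) = 0.13223; P(data | bowl B) = (7/9)(7/9) = 0.60494; P(data | bowl C) = (1/7)(1/7) = 0.020408; P(data | bowl D) = (3/5)(3/5) = 0.36; P(data | bowl E) = (3/6)(3/6) = 0.25.
Multiplying each by its prior: 1/4 · 0.13223 = 0.033058, 1/4 · 0.60494 = 0.15123, 1/6 · 0.020408 = 0.0034014, 1/12 · 0.36 = 0.03, 1/4 · 0.25 = 0.0625; summing to 0.28019.
The posterior is then P(bowl A | data) = 0.11798, P(bowl B | data) = 0.53975, P(bowl C | data) = 0.012139, P(bowl D | data) = 0.10707, P(bowl E | data) = 0.22306.
Averaging over the posterior, P(blue next | data) = (7/11)(0.11798) + (2/9)(0.53975) + (6/7)(0.012139) + (2/5)(0.10707) + (1/2)(0.22306) = 0.35979.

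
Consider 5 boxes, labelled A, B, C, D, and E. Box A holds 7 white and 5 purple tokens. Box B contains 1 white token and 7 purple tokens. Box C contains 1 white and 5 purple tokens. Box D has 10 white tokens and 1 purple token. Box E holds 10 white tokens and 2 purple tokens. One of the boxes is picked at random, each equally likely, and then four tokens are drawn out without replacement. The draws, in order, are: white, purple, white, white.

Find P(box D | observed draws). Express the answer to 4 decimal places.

Under each hypothesis, the probability of the observed sequence is: P(data | box A) = (7/12)(5/11)(6/10)(5/9) = 0.088384; P(data | box B) = (1/8)(7/7)(0/6) = 0; P(data | box C) = (1/6)(5/5)(0/4) = 0; P(data | box D) = (10/11)(1/10)(9/9)(8/8) = 0.090909; P(data | box E) = (10/12)(2/11)(9/10)(8/9) = 0.12121.
The prior-weighted likelihoods are 1/5 · 0.088384 = 0.017677, 1/5 · 0 = 0, 1/5 · 0 = 0, 1/5 · 0.090909 = 0.018182, 1/5 · 0.12121 = 0.024242; summing to 0.060101.
Hence P(box D | data) = (0.018182) / (0.060101) = 0.30252.

0.3025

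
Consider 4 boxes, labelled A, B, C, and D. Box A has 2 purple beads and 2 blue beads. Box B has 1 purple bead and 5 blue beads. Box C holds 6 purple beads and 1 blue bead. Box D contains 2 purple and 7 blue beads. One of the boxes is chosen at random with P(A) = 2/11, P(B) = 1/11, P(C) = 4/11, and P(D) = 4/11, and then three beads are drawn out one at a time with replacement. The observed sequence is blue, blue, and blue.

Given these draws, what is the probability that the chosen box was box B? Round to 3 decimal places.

0.213

Compute the likelihood of the observed sequence for each case: P(data | box A) = (2/4)(2/4)(2/4) = 0.125; P(data | box B) = (5/6)(5/6)(5/6) = 0.5787; P(data | box C) = (1/7)(1/7)(1/7) = 0.0029155; P(data | box D) = (7/9)(7/9)(7/9) = 0.47051.
The prior-weighted likelihoods are 2/11 · 0.125 = 0.022727, 1/11 · 0.5787 = 0.052609, 4/11 · 0.0029155 = 0.0010602, 4/11 · 0.47051 = 0.17109; these sum to 0.24749.
So P(box B | data) = (0.052609) / (0.24749) = 0.21257.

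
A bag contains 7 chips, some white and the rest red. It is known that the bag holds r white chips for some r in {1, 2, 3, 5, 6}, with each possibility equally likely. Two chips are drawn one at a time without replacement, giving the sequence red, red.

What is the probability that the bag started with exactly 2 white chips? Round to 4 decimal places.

Compute the likelihood of the observed sequence for each case: P(data | r = 1) = (6/7)(5/6) = 5/7; P(data | r = 2) = (5/7)(4/6) = 10/21; P(data | r = 3) = (4/7)(3/6) = 2/7; P(data | r = 5) = (2/7)(1/6) = 1/21; P(data | r = 6) = (1/7)(0/6) = 0.
The prior-weighted likelihoods are 1/5 · 5/7 = 1/7, 1/5 · 10/21 = 2/21, 1/5 · 2/7 = 2/35, 1/5 · 1/21 = 1/105, 1/5 · 0 = 0; summing to 32/105.
Therefore the posterior P(r = 2 | data) = (2/21) / (32/105) = 5/16.

0.3125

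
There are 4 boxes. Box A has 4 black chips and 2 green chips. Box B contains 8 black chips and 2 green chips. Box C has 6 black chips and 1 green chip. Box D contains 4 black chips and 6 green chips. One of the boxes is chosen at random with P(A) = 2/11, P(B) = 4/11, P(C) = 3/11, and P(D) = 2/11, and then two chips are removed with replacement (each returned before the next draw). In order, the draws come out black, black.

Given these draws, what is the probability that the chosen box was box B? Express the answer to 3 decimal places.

0.429

Under each hypothesis, the probability of the observed sequence is: P(data | box A) = (4/6)(4/6) = 0.44444; P(data | box B) = (8/10)(8/10) = 0.64; P(data | box C) = (6/7)(6/7) = 0.73469; P(data | box D) = (4/10)(4/10) = 0.16.
The prior-weighted likelihoods are 2/11 · 0.44444 = 0.080808, 4/11 · 0.64 = 0.23273, 3/11 · 0.73469 = 0.20037, 2/11 · 0.16 = 0.029091; with total 0.543.
By Bayes' rule, P(box B | data) = (0.23273) / (0.543) = 0.4286.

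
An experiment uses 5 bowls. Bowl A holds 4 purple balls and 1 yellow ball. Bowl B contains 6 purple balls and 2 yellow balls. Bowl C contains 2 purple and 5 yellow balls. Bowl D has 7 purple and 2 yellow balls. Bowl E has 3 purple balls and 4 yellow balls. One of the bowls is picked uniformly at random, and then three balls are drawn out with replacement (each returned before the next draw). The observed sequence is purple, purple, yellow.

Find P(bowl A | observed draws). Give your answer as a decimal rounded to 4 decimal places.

Under each hypothesis, the probability of the observed sequence is: P(data | bowl A) = (4/5)(4/5)(1/5) = 0.128; P(data | bowl B) = (6/8)(6/8)(2/8) = 0.14062; P(data | bowl C) = (2/7)(2/7)(5/7) = 0.058309; P(data | bowl D) = (7/9)(7/9)(2/9) = 0.13443; P(data | bowl E) = (3/7)(3/7)(4/7) = 0.10496.
Multiplying each by its prior: 1/5 · 0.128 = 0.0256, 1/5 · 0.14062 = 0.028125, 1/5 · 0.058309 = 0.011662, 1/5 · 0.13443 = 0.026886, 1/5 · 0.10496 = 0.020991; these sum to 0.11326.
Therefore the posterior P(bowl A | data) = (0.0256) / (0.11326) = 0.22602.

0.2260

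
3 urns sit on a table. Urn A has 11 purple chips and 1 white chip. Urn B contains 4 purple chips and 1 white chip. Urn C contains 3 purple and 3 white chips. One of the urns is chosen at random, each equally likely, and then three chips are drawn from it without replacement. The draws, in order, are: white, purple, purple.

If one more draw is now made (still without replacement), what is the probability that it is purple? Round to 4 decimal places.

For each hypothesis, P(data | H) works out to: P(data | urn A) = (1/12)(11/11)(10/10) = 1/12; P(data | urn B) = (1/5)(4/4)(3/3) = 1/5; P(data | urn C) = (3/6)(3/5)(2/4) = 3/20.
The prior-weighted likelihoods are 1/3 · 1/12 = 1/36, 1/3 · 1/5 = 1/15, 1/3 · 3/20 = 1/20; these sum to 13/90.
Dividing through by the total gives posterior P(urn A | data) = 5/26, P(urn B | data) = 6/13, P(urn C | data) = 9/26.
Averaging over the posterior, P(purple next | data) = (1)(5/26) + (1)(6/13) + (1/3)(9/26) = 10/13.

0.7692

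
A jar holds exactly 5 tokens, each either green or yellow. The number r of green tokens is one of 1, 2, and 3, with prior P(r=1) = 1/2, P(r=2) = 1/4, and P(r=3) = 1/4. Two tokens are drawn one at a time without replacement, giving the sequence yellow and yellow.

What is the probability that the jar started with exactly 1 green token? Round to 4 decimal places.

0.7500

For each hypothesis, P(data | H) works out to: P(data | r = 1) = (4/5)(3/4) = 3/5; P(data | r = 2) = (3/5)(2/4) = 3/10; P(data | r = 3) = (2/5)(1/4) = 1/10.
The prior-weighted likelihoods are 1/2 · 3/5 = 3/10, 1/4 · 3/10 = 3/40, 1/4 · 1/10 = 1/40; with total 2/5.
Therefore the posterior P(r = 1 | data) = (3/10) / (2/5) = 3/4.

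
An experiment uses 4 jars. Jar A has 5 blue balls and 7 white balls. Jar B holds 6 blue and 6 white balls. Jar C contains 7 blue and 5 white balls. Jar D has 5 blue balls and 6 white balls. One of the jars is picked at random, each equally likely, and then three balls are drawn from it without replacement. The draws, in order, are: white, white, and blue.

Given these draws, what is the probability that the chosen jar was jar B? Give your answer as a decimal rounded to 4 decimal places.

0.2466

Compute the likelihood of the observed sequence for each case: P(data | jar A) = (7/12)(6/11)(5/10) = 7/44; P(data | jar B) = (6/12)(5/11)(6/10) = 3/22; P(data | jar C) = (5/12)(4/11)(7/10) = 7/66; P(data | jar D) = (6/11)(5/10)(5/9) = 5/33.
Multiplying each by its prior: 1/4 · 7/44 = 7/176, 1/4 · 3/22 = 3/88, 1/4 · 7/66 = 7/264, 1/4 · 5/33 = 5/132; with total 73/528.
By Bayes' rule, P(jar B | data) = (3/88) / (73/528) = 18/73.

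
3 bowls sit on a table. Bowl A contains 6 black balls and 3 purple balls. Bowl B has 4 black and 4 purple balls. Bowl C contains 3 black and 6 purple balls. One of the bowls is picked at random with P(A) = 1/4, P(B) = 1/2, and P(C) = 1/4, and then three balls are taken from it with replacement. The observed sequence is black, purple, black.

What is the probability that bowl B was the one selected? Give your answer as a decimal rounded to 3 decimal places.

0.529

The likelihood of the observed sequence under each hypothesis: P(data | bowl A) = (6/9)(3/9)(6/9) = 4/27; P(data | bowl B) = (4/8)(4/8)(4/8) = 1/8; P(data | bowl C) = (3/9)(6/9)(3/9) = 2/27.
The prior-weighted likelihoods are 1/4 · 4/27 = 1/27, 1/2 · 1/8 = 1/16, 1/4 · 2/27 = 1/54; summing to 17/144.
Therefore the posterior P(bowl B | data) = (1/16) / (17/144) = 9/17.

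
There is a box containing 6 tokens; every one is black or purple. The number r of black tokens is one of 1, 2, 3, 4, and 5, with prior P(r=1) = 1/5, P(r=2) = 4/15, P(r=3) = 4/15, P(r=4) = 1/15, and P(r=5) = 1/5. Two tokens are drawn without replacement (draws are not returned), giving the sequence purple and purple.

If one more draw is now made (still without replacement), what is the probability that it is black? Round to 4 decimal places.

0.4403

Compute the likelihood of the observed sequence for each case: P(data | r = 1) = (5/6)(4/5) = 2/3; P(data | r = 2) = (4/6)(3/5) = 2/5; P(data | r = 3) = (3/6)(2/5) = 1/5; P(data | r = 4) = (2/6)(1/5) = 1/15; P(data | r = 5) = (1/6)(0/5) = 0.
The prior-weighted likelihoods are 1/5 · 2/3 = 2/15, 4/15 · 2/5 = 8/75, 4/15 · 1/5 = 4/75, 1/15 · 1/15 = 1/225, 1/5 · 0 = 0; these sum to 67/225.
The posterior is then P(r = 1 | data) = 30/67, P(r = 2 | data) = 24/67, P(r = 3 | data) = 12/67, P(r = 4 | data) = 1/67, P(r = 5 | data) = 0.
So P(black next | data) = Σ P(black next | H) P(H | data) = (1/4)(30/67) + (1/2)(24/67) + (3/4)(12/67) + (1)(1/67) = 59/134.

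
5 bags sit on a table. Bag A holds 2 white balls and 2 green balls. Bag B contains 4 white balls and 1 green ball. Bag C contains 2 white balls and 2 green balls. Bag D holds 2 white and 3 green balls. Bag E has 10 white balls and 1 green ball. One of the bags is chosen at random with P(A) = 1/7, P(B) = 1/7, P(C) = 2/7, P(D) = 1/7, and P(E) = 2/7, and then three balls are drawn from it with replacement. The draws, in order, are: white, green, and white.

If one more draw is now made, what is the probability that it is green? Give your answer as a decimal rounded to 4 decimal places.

0.3795

The likelihood of the observed sequence under each hypothesis: P(data | bag A) = (2/4)(2/4)(2/4) = 0.125; P(data | bag B) = (4/5)(1/5)(4/5) = 0.128; P(data | bag C) = (2/4)(2/4)(2/4) = 0.125; P(data | bag D) = (2/5)(3/5)(2/5) = 0.096; P(data | bag E) = (10/11)(1/11)(10/11) = 0.075131.
Multiplying each by its prior: 1/7 · 0.125 = 0.017857, 1/7 · 0.128 = 0.018286, 2/7 · 0.125 = 0.035714, 1/7 · 0.096 = 0.013714, 2/7 · 0.075131 = 0.021466; with total 0.10704.
Normalising, the posterior is P(bag A | data) = 0.16683, P(bag B | data) = 0.17083, P(bag C | data) = 0.33366, P(bag D | data) = 0.12813, P(bag E | data) = 0.20055.
Averaging over the posterior, P(green next | data) = (1/2)(0.16683) + (1/5)(0.17083) + (1/2)(0.33366) + (3/5)(0.12813) + (1/11)(0.20055) = 0.37952.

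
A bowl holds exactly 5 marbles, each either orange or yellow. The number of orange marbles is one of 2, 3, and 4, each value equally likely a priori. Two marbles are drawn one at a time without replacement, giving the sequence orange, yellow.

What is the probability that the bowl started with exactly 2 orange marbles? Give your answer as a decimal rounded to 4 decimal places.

Under each hypothesis, the probability of the observed sequence is: P(data | r = 2) = (2/5)(3/4) = 3/10; P(data | r = 3) = (3/5)(2/4) = 3/10; P(data | r = 4) = (4/5)(1/4) = 1/5.
The prior-weighted likelihoods are 1/3 · 3/10 = 1/10, 1/3 · 3/10 = 1/10, 1/3 · 1/5 = 1/15; summing to 4/15.
Therefore the posterior P(r = 2 | data) = (1/10) / (4/15) = 3/8.

0.3750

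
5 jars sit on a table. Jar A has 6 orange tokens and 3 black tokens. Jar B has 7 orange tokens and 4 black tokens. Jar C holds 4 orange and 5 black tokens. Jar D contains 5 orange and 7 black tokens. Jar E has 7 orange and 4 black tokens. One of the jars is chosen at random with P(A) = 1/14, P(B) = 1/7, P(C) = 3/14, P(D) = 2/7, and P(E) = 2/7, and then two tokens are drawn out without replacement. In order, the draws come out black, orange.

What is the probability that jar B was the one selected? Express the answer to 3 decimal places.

Compute the likelihood of the observed sequence for each case: P(data | jar A) = (3/9)(6/8) = 0.25; P(data | jar B) = (4/11)(7/10) = 0.25455; P(data | jar C) = (5/9)(4/8) = 0.27778; P(data | jar D) = (7/12)(5/11) = 0.26515; P(data | jar E) = (4/11)(7/10) = 0.25455.
Multiplying each by its prior: 1/14 · 0.25 = 0.017857, 1/7 · 0.25455 = 0.036364, 3/14 · 0.27778 = 0.059524, 2/7 · 0.26515 = 0.075758, 2/7 · 0.25455 = 0.072727; with total 0.26223.
Hence P(jar B | data) = (0.036364) / (0.26223) = 0.13867.

0.139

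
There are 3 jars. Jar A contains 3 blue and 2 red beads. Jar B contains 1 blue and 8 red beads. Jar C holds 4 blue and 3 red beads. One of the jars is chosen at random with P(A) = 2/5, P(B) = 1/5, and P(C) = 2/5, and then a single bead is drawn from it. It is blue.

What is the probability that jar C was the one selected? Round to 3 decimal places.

0.466

Compute the likelihood of this draw for each case: P(data | jar A) = (3/5) = 0.6; P(data | jar B) = (1/9) = 0.11111; P(data | jar C) = (4/7) = 0.57143.
The prior-weighted likelihoods are 2/5 · 0.6 = 0.24, 1/5 · 0.11111 = 0.022222, 2/5 · 0.57143 = 0.22857; summing to 0.49079.
Therefore the posterior P(jar C | data) = (0.22857) / (0.49079) = 0.46572.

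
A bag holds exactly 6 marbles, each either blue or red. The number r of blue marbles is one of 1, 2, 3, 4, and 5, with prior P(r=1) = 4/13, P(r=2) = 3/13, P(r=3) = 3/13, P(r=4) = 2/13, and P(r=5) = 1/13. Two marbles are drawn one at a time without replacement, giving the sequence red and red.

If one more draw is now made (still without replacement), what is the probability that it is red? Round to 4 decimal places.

The likelihood of the observed sequence under each hypothesis: P(data | r = 1) = (5/6)(4/5) = 2/3; P(data | r = 2) = (4/6)(3/5) = 2/5; P(data | r = 3) = (3/6)(2/5) = 1/5; P(data | r = 4) = (2/6)(1/5) = 1/15; P(data | r = 5) = (1/6)(0/5) = 0.
Weighting by the prior gives 4/13 · 2/3 = 8/39, 3/13 · 2/5 = 6/65, 3/13 · 1/5 = 3/65, 2/13 · 1/15 = 2/195, 1/13 · 0 = 0; with total 23/65.
Normalising, the posterior is P(r = 1 | data) = 40/69, P(r = 2 | data) = 6/23, P(r = 3 | data) = 3/23, P(r = 4 | data) = 2/69, P(r = 5 | data) = 0.
Averaging over the posterior, P(red next | data) = (3/4)(40/69) + (1/2)(6/23) + (1/4)(3/23) + (0)(2/69) = 55/92.

0.5978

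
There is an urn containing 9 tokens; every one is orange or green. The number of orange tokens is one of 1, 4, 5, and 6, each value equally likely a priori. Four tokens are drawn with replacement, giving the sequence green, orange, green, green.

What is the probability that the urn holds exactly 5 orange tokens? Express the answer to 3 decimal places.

Compute the likelihood of the observed sequence for each case: P(data | r = 1) = (8/9)(1/9)(8/9)(8/9) = 0.078037; P(data | r = 4) = (5/9)(4/9)(5/9)(5/9) = 0.076208; P(data | r = 5) = (4/9)(5/9)(4/9)(4/9) = 0.048773; P(data | r = 6) = (3/9)(6/9)(3/9)(3/9) = 0.024691.
Multiplying each by its prior: 1/4 · 0.078037 = 0.019509, 1/4 · 0.076208 = 0.019052, 1/4 · 0.048773 = 0.012193, 1/4 · 0.024691 = 0.0061728; with total 0.056927.
Hence P(r = 5 | data) = (0.012193) / (0.056927) = 0.21419.

0.214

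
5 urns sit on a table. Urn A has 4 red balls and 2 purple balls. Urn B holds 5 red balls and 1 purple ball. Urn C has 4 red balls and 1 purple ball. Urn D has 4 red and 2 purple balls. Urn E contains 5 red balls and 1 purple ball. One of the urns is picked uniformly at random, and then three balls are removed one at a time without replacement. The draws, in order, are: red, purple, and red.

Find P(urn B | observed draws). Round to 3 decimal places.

0.179

The likelihood of the observed sequence under each hypothesis: P(data | urn A) = (4/6)(2/5)(3/4) = 1/5; P(data | urn B) = (5/6)(1/5)(4/4) = 1/6; P(data | urn C) = (4/5)(1/4)(3/3) = 1/5; P(data | urn D) = (4/6)(2/5)(3/4) = 1/5; P(data | urn E) = (5/6)(1/5)(4/4) = 1/6.
Weighting by the prior gives 1/5 · 1/5 = 1/25, 1/5 · 1/6 = 1/30, 1/5 · 1/5 = 1/25, 1/5 · 1/5 = 1/25, 1/5 · 1/6 = 1/30; these sum to 14/75.
So P(urn B | data) = (1/30) / (14/75) = 5/28.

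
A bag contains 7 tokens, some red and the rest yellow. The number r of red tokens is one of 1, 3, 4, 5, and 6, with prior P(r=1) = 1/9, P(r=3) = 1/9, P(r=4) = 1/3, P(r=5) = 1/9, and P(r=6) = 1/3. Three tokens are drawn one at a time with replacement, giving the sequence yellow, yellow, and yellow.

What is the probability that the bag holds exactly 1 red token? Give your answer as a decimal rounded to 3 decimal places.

The likelihood of the observed sequence under each hypothesis: P(data | r = 1) = (6/7)(6/7)(6/7) = 0.62974; P(data | r = 3) = (4/7)(4/7)(4/7) = 0.18659; P(data | r = 4) = (3/7)(3/7)(3/7) = 0.078717; P(data | r = 5) = (2/7)(2/7)(2/7) = 0.023324; P(data | r = 6) = (1/7)(1/7)(1/7) = 0.0029155.
Weighting by the prior gives 1/9 · 0.62974 = 0.069971, 1/9 · 0.18659 = 0.020732, 1/3 · 0.078717 = 0.026239, 1/9 · 0.023324 = 0.0025915, 1/3 · 0.0029155 = 0.00097182; summing to 0.12051.
Hence P(r = 1 | data) = (0.069971) / (0.12051) = 0.58065.

0.581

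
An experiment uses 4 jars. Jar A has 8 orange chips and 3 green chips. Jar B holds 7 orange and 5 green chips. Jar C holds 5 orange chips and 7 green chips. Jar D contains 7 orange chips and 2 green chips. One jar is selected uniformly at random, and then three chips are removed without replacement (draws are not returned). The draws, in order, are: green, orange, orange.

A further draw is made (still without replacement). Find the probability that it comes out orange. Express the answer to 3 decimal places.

0.648

For each hypothesis, P(data | H) works out to: P(data | jar A) = (3/11)(8/10)(7/9) = 0.1697; P(data | jar B) = (5/12)(7/11)(6/10) = 0.15909; P(data | jar C) = (7/12)(5/11)(4/10) = 0.10606; P(data | jar D) = (2/9)(7/8)(6/7) = 0.16667.
The prior-weighted likelihoods are 1/4 · 0.1697 = 0.042424, 1/4 · 0.15909 = 0.039773, 1/4 · 0.10606 = 0.026515, 1/4 · 0.16667 = 0.041667; with total 0.15038.
The posterior is then P(jar A | data) = 0.28212, P(jar B | data) = 0.26448, P(jar C | data) = 0.17632, P(jar D | data) = 0.27708.
So P(orange next | data) = Σ P(orange next | H) P(H | data) = (3/4)(0.28212) + (5/9)(0.26448) + (1/3)(0.17632) + (5/6)(0.27708) = 0.64819.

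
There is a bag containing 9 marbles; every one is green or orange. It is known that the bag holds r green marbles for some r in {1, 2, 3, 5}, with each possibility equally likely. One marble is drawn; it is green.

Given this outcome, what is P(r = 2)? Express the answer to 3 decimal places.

Compute the likelihood of this draw for each case: P(data | r = 1) = (1/9) = 1/9; P(data | r = 2) = (2/9) = 2/9; P(data | r = 3) = (3/9) = 1/3; P(data | r = 5) = (5/9) = 5/9.
The prior-weighted likelihoods are 1/4 · 1/9 = 1/36, 1/4 · 2/9 = 1/18, 1/4 · 1/3 = 1/12, 1/4 · 5/9 = 5/36; summing to 11/36.
Therefore the posterior P(r = 2 | data) = (1/18) / (11/36) = 2/11.

0.182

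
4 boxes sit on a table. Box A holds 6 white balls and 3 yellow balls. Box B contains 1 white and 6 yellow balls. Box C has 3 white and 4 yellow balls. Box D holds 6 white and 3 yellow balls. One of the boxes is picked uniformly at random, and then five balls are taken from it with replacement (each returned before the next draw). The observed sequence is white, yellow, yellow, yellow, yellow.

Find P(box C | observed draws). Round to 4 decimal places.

For each hypothesis, P(data | H) works out to: P(data | box A) = (6/9)(3/9)(3/9)(3/9)(3/9) = 0.0082305; P(data | box B) = (1/7)(6/7)(6/7)(6/7)(6/7) = 0.077111; P(data | box C) = (3/7)(4/7)(4/7)(4/7)(4/7) = 0.045695; P(data | box D) = (6/9)(3/9)(3/9)(3/9)(3/9) = 0.0082305.
The prior-weighted likelihoods are 1/4 · 0.0082305 = 0.0020576, 1/4 · 0.077111 = 0.019278, 1/4 · 0.045695 = 0.011424, 1/4 · 0.0082305 = 0.0020576; these sum to 0.034817.
So P(box C | data) = (0.011424) / (0.034817) = 0.32811.

0.3281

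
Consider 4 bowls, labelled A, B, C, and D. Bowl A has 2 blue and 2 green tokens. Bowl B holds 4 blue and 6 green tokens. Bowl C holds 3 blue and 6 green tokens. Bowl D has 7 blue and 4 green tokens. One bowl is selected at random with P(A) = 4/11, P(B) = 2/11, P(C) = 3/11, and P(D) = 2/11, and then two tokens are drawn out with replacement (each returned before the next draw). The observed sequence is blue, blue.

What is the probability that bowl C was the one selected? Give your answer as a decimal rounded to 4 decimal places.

0.1353

The likelihood of the observed sequence under each hypothesis: P(data | bowl A) = (2/4)(2/4) = 0.25; P(data | bowl B) = (4/10)(4/10) = 0.16; P(data | bowl C) = (3/9)(3/9) = 0.11111; P(data | bowl D) = (7/11)(7/11) = 0.40496.
Weighting by the prior gives 4/11 · 0.25 = 0.090909, 2/11 · 0.16 = 0.029091, 3/11 · 0.11111 = 0.030303, 2/11 · 0.40496 = 0.073629; with total 0.22393.
Therefore the posterior P(bowl C | data) = (0.030303) / (0.22393) = 0.13532.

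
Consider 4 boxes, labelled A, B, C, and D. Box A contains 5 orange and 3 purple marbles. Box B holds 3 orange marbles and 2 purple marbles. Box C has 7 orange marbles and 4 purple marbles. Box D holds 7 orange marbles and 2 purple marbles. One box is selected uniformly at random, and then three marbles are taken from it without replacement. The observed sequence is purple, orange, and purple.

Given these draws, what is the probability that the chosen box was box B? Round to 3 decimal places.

The likelihood of the observed sequence under each hypothesis: P(data | box A) = (3/8)(5/7)(2/6) = 0.089286; P(data | box B) = (2/5)(3/4)(1/3) = 0.1; P(data | box C) = (4/11)(7/10)(3/9) = 0.084848; P(data | box D) = (2/9)(7/8)(1/7) = 0.027778.
The prior-weighted likelihoods are 1/4 · 0.089286 = 0.022321, 1/4 · 0.1 = 0.025, 1/4 · 0.084848 = 0.021212, 1/4 · 0.027778 = 0.0069444; these sum to 0.075478.
So P(box B | data) = (0.025) / (0.075478) = 0.33122.

0.331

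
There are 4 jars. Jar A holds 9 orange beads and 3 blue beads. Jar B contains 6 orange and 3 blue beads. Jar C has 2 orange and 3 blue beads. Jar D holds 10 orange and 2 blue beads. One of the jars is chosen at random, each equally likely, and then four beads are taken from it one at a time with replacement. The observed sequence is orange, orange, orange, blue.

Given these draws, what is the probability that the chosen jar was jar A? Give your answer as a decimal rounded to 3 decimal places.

The likelihood of the observed sequence under each hypothesis: P(data | jar A) = (9/12)(9/12)(9/12)(3/12) = 0.10547; P(data | jar B) = (6/9)(6/9)(6/9)(3/9) = 0.098765; P(data | jar C) = (2/5)(2/5)(2/5)(3/5) = 0.0384; P(data | jar D) = (10/12)(10/12)(10/12)(2/12) = 0.096451.
The prior-weighted likelihoods are 1/4 · 0.10547 = 0.026367, 1/4 · 0.098765 = 0.024691, 1/4 · 0.0384 = 0.0096, 1/4 · 0.096451 = 0.024113; these sum to 0.084771.
So P(jar A | data) = (0.026367) / (0.084771) = 0.31104.

0.311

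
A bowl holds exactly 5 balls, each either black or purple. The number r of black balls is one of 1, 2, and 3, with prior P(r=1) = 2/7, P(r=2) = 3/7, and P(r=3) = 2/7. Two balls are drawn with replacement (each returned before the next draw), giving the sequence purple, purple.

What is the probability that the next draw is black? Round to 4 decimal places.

The likelihood of the observed sequence under each hypothesis: P(data | r = 1) = (4/5)(4/5) = 16/25; P(data | r = 2) = (3/5)(3/5) = 9/25; P(data | r = 3) = (2/5)(2/5) = 4/25.
The prior-weighted likelihoods are 2/7 · 16/25 = 32/175, 3/7 · 9/25 = 27/175, 2/7 · 4/25 = 8/175; with total 67/175.
Normalising, the posterior is P(r = 1 | data) = 32/67, P(r = 2 | data) = 27/67, P(r = 3 | data) = 8/67.
The predictive probability is P(black next | data) = (1/5)(32/67) + (2/5)(27/67) + (3/5)(8/67) = 22/67.

0.3284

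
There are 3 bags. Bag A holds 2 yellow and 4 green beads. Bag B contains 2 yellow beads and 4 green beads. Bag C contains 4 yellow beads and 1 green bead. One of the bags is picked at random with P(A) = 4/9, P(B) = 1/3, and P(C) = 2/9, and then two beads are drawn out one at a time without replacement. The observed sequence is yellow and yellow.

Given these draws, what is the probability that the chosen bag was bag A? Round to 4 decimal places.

0.1600

The likelihood of the observed sequence under each hypothesis: P(data | bag A) = (2/6)(1/5) = 1/15; P(data | bag B) = (2/6)(1/5) = 1/15; P(data | bag C) = (4/5)(3/4) = 3/5.
The prior-weighted likelihoods are 4/9 · 1/15 = 4/135, 1/3 · 1/15 = 1/45, 2/9 · 3/5 = 2/15; with total 5/27.
So P(bag A | data) = (4/135) / (5/27) = 4/25.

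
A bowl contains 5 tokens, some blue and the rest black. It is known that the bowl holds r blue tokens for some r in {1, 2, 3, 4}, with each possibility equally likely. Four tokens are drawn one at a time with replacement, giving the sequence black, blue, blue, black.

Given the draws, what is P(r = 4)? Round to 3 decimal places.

0.154

Under each hypothesis, the probability of the observed sequence is: P(data | r = 1) = (4/5)(1/5)(1/5)(4/5) = 16/625; P(data | r = 2) = (3/5)(2/5)(2/5)(3/5) = 36/625; P(data | r = 3) = (2/5)(3/5)(3/5)(2/5) = 36/625; P(data | r = 4) = (1/5)(4/5)(4/5)(1/5) = 16/625.
Weighting by the prior gives 1/4 · 16/625 = 4/625, 1/4 · 36/625 = 9/625, 1/4 · 36/625 = 9/625, 1/4 · 16/625 = 4/625; with total 26/625.
Therefore the posterior P(r = 4 | data) = (4/625) / (26/625) = 2/13.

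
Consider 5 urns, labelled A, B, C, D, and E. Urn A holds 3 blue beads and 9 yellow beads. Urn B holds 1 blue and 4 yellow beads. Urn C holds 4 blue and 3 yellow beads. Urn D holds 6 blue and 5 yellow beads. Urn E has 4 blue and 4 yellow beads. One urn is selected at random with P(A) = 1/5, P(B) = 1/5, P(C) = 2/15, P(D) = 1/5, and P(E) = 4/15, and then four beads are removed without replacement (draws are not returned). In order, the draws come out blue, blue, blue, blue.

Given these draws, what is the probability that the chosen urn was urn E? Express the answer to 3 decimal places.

0.228

For each hypothesis, P(data | H) works out to: P(data | urn A) = (3/12)(2/11)(1/10)(0/9) = 0; P(data | urn B) = (1/5)(0/4) = 0; P(data | urn C) = (4/7)(3/6)(2/5)(1/4) = 0.028571; P(data | urn D) = (6/11)(5/10)(4/9)(3/8) = 0.045455; P(data | urn E) = (4/8)(3/7)(2/6)(1/5) = 0.014286.
The prior-weighted likelihoods are 1/5 · 0 = 0, 1/5 · 0 = 0, 2/15 · 0.028571 = 0.0038095, 1/5 · 0.045455 = 0.0090909, 4/15 · 0.014286 = 0.0038095; with total 0.01671.
Therefore the posterior P(urn E | data) = (0.0038095) / (0.01671) = 0.22798.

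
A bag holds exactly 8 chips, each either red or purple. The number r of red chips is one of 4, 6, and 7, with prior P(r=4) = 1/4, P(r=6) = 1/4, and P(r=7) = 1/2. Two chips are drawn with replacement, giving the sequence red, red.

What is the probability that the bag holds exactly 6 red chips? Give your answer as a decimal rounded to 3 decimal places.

The likelihood of the observed sequence under each hypothesis: P(data | r = 4) = (4/8)(4/8) = 1/4; P(data | r = 6) = (6/8)(6/8) = 9/16; P(data | r = 7) = (7/8)(7/8) = 49/64.
The prior-weighted likelihoods are 1/4 · 1/4 = 1/16, 1/4 · 9/16 = 9/64, 1/2 · 49/64 = 49/128; these sum to 75/128.
By Bayes' rule, P(r = 6 | data) = (9/64) / (75/128) = 6/25.

0.240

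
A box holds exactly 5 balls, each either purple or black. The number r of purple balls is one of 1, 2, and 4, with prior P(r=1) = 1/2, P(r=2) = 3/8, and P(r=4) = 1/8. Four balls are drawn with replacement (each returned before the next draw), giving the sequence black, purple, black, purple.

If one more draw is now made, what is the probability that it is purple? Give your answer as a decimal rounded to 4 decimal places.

For each hypothesis, P(data | H) works out to: P(data | r = 1) = (4/5)(1/5)(4/5)(1/5) = 0.0256; P(data | r = 2) = (3/5)(2/5)(3/5)(2/5) = 0.0576; P(data | r = 4) = (1/5)(4/5)(1/5)(4/5) = 0.0256.
Weighting by the prior gives 1/2 · 0.0256 = 0.0128, 3/8 · 0.0576 = 0.0216, 1/8 · 0.0256 = 0.0032; with total 0.0376.
The posterior is then P(r = 1 | data) = 0.34043, P(r = 2 | data) = 0.57447, P(r = 4 | data) = 0.085106.
So P(purple next | data) = Σ P(purple next | H) P(H | data) = (1/5)(0.34043) + (2/5)(0.57447) + (4/5)(0.085106) = 0.36596.

0.3660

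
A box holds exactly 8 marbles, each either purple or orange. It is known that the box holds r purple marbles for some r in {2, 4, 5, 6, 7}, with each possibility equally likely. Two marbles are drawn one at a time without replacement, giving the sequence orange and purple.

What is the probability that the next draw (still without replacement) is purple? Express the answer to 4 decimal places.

Under each hypothesis, the probability of the observed sequence is: P(data | r = 2) = (6/8)(2/7) = 3/14; P(data | r = 4) = (4/8)(4/7) = 2/7; P(data | r = 5) = (3/8)(5/7) = 15/56; P(data | r = 6) = (2/8)(6/7) = 3/14; P(data | r = 7) = (1/8)(7/7) = 1/8.
The prior-weighted likelihoods are 1/5 · 3/14 = 3/70, 1/5 · 2/7 = 2/35, 1/5 · 15/56 = 3/56, 1/5 · 3/14 = 3/70, 1/5 · 1/8 = 1/40; these sum to 31/140.
Dividing through by the total gives posterior P(r = 2 | data) = 6/31, P(r = 4 | data) = 8/31, P(r = 5 | data) = 15/62, P(r = 6 | data) = 6/31, P(r = 7 | data) = 7/62.
The predictive probability is P(purple next | data) = (1/6)(6/31) + (1/2)(8/31) + (2/3)(15/62) + (5/6)(6/31) + (1)(7/62) = 37/62.

0.5968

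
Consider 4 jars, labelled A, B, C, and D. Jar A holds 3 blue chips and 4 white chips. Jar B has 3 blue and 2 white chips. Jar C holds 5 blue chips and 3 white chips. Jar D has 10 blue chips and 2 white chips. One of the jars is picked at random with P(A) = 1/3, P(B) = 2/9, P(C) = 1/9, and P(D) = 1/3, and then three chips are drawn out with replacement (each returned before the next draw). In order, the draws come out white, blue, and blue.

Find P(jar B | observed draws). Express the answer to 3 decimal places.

The likelihood of the observed sequence under each hypothesis: P(data | jar A) = (4/7)(3/7)(3/7) = 0.10496; P(data | jar B) = (2/5)(3/5)(3/5) = 0.144; P(data | jar C) = (3/8)(5/8)(5/8) = 0.14648; P(data | jar D) = (2/12)(10/12)(10/12) = 0.11574.
Weighting by the prior gives 1/3 · 0.10496 = 0.034985, 2/9 · 0.144 = 0.032, 1/9 · 0.14648 = 0.016276, 1/3 · 0.11574 = 0.03858; these sum to 0.12184.
Hence P(jar B | data) = (0.032) / (0.12184) = 0.26264.

0.263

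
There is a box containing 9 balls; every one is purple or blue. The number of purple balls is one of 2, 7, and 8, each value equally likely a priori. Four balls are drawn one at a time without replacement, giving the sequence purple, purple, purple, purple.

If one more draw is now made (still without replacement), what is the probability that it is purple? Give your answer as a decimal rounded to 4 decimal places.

The likelihood of the observed sequence under each hypothesis: P(data | r = 2) = (2/9)(1/8)(0/7) = 0; P(data | r = 7) = (7/9)(6/8)(5/7)(4/6) = 5/18; P(data | r = 8) = (8/9)(7/8)(6/7)(5/6) = 5/9.
Multiplying each by its prior: 1/3 · 0 = 0, 1/3 · 5/18 = 5/54, 1/3 · 5/9 = 5/27; summing to 5/18.
The posterior is then P(r = 2 | data) = 0, P(r = 7 | data) = 1/3, P(r = 8 | data) = 2/3.
Averaging over the posterior, P(purple next | data) = (3/5)(1/3) + (4/5)(2/3) = 11/15.

0.7333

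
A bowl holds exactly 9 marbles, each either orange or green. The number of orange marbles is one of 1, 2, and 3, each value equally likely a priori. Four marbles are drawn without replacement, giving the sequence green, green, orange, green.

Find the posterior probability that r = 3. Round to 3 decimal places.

Compute the likelihood of the observed sequence for each case: P(data | r = 1) = (8/9)(7/8)(1/7)(6/6) = 1/9; P(data | r = 2) = (7/9)(6/8)(2/7)(5/6) = 5/36; P(data | r = 3) = (6/9)(5/8)(3/7)(4/6) = 5/42.
Weighting by the prior gives 1/3 · 1/9 = 1/27, 1/3 · 5/36 = 5/108, 1/3 · 5/42 = 5/126; summing to 31/252.
By Bayes' rule, P(r = 3 | data) = (5/126) / (31/252) = 10/31.

0.323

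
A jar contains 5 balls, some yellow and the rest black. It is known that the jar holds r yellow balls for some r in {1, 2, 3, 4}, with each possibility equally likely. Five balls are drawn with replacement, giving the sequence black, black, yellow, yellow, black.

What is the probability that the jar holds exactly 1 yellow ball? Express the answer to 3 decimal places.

Compute the likelihood of the observed sequence for each case: P(data | r = 1) = (4/5)(4/5)(1/5)(1/5)(4/5) = 0.02048; P(data | r = 2) = (3/5)(3/5)(2/5)(2/5)(3/5) = 0.03456; P(data | r = 3) = (2/5)(2/5)(3/5)(3/5)(2/5) = 0.02304; P(data | r = 4) = (1/5)(1/5)(4/5)(4/5)(1/5) = 0.00512.
Multiplying each by its prior: 1/4 · 0.02048 = 0.00512, 1/4 · 0.03456 = 0.00864, 1/4 · 0.02304 = 0.00576, 1/4 · 0.00512 = 0.00128; summing to 0.0208.
By Bayes' rule, P(r = 1 | data) = (0.00512) / (0.0208) = 0.24615.

0.246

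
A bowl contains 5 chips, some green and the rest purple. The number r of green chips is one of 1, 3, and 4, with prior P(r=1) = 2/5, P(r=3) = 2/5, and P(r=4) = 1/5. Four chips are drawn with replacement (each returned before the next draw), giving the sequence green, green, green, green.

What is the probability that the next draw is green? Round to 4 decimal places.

Under each hypothesis, the probability of the observed sequence is: P(data | r = 1) = (1/5)(1/5)(1/5)(1/5) = 0.0016; P(data | r = 3) = (3/5)(3/5)(3/5)(3/5) = 0.1296; P(data | r = 4) = (4/5)(4/5)(4/5)(4/5) = 0.4096.
The prior-weighted likelihoods are 2/5 · 0.0016 = 0.00064, 2/5 · 0.1296 = 0.05184, 1/5 · 0.4096 = 0.08192; these sum to 0.1344.
Normalising, the posterior is P(r = 1 | data) = 0.0047619, P(r = 3 | data) = 0.38571, P(r = 4 | data) = 0.60952.
Averaging over the posterior, P(green next | data) = (1/5)(0.0047619) + (3/5)(0.38571) + (4/5)(0.60952) = 0.72.

0.7200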